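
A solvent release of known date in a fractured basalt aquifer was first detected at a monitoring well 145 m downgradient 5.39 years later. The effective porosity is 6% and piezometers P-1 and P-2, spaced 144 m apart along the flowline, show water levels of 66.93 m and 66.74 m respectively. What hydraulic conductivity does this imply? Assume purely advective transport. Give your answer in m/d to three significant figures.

Hydraulic gradient i = (66.93 − 66.74) / 144 = 0.19 / 144 = 0.001319
t = 5.39 years = 1967 d
v = L / t = 145 / 1967 = 0.07370 m/d
K = v · n / i = 0.07370 × 0.06 / 0.001319 = 3.35 m/d

3.35 m/d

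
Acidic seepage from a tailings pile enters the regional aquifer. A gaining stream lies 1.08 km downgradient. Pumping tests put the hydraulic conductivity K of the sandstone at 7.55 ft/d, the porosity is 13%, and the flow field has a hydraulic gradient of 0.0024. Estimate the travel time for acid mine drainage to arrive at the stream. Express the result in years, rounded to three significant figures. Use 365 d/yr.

69.6 years

K = 7.55 ft/d × 0.3048 = 2.301 m/d
Darcy flux q = K·i = 2.301 × 0.0024 = 0.005523 m/d
Average linear velocity = 0.005523 / 0.13 = 0.04248 m/d
L = 1.08 km = 1080 m
t = L / v = 1080 / 0.04248 = 25420 d
   = 25420 / 365 = 69.6 yr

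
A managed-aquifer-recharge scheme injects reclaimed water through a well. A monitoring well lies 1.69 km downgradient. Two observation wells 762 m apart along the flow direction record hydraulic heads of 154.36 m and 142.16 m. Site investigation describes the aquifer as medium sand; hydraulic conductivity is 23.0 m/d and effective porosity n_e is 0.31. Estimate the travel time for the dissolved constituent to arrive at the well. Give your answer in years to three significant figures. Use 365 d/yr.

Hydraulic gradient i = (154.36 − 142.16) / 762 = 12.20 / 762 = 0.01601
Darcy flux q = K·i = 23.0 × 0.01601 = 0.3682 m/d
Average linear velocity = 0.3682 / 0.31 = 1.188 m/d
L = 1.69 km = 1690 m
t = L / v = 1690 / 1.188 = 1423 d
   = 1423 / 365 = 3.90 yr

3.90 years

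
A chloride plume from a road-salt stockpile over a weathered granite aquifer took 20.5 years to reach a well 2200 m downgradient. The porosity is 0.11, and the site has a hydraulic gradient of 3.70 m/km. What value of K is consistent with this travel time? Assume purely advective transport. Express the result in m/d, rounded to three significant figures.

t = 20.5 years = 7483 d
v = L / t = 2200 / 7483 = 0.2940 m/d
K = v · n / i = 0.2940 × 0.11 / 0.0037 = 8.74 m/d

8.74 m/d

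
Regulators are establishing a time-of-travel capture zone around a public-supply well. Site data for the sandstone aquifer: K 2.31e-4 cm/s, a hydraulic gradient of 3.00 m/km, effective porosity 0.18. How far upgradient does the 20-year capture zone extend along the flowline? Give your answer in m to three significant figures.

K = 2.31e-4 cm/s × 864 = 0.1996 m/d
Darcy flux q = K·i = 0.1996 × 0.0030 = 5.988e-4 m/d
Average linear velocity = 5.988e-4 / 0.18 = 0.003326 m/d
T = 20 yr × 365 = 7300 d
L = v × T = 0.003326 × 7300 = 24.28 m

24.3 m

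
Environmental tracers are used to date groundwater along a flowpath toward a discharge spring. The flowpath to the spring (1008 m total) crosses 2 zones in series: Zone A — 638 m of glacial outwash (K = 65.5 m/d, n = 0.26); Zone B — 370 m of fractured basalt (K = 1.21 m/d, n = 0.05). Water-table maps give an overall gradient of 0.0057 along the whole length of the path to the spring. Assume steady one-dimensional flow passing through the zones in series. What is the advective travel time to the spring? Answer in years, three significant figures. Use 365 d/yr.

Continuity: the same q passes through each zone, so ΔH = q·Σ(L_j/K_j) — the zones act as resistances in series.
Σ(L/K) = 638/65.5 + 370/1.21 = 9.740 + 305.8 = 315.5 d
K_eq = L_total / Σ(L/K) = 1008 / 315.5 = 3.195 m/d
q = K_eq · i = 3.195 × 0.0057 = 0.01821 m/d (same in every zone)
Zone A: v = q/n = 0.01821/0.26 = 0.07004 m/d → t_A = 638/0.07004 = 9109 d
Zone B: v = q/n = 0.01821/0.05 = 0.3642 m/d → t_B = 370/0.3642 = 1016 d
Total t = 9109 + 1016 = 10130 d
   = 10130 / 365 = 27.7 yr

27.7 years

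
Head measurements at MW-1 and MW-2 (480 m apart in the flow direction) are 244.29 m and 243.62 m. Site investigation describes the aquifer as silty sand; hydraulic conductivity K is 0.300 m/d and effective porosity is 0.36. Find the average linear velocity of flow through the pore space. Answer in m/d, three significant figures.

Hydraulic gradient i = (244.29 − 243.62) / 480 = 0.67 / 480 = 0.001396
Specific discharge q = 0.300 × 0.001396 = 4.188e-4 m/d
v_s = q/n_e = 4.188e-4/0.36 = 0.001163 m/d

0.00116 m/d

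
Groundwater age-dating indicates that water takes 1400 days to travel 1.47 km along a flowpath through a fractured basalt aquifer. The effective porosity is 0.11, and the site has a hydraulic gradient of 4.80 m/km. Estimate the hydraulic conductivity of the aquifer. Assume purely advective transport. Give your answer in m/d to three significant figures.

24.1 m/d

L = 1.47 km = 1470 m
v = L / t = 1470 / 1400 = 1.050 m/d
K = v · n / i = 1.050 × 0.11 / 0.0048 = 24.1 m/d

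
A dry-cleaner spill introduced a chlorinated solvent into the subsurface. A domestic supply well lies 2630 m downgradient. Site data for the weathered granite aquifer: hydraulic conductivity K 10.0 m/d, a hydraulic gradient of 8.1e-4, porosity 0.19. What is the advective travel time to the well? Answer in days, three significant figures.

61700 days

Specific discharge q = 10.0 × 8.1e-4 = 0.008100 m/d
Average linear velocity = 0.008100 / 0.19 = 0.04263 m/d
t = L / v = 2630 / 0.04263 = 61690 d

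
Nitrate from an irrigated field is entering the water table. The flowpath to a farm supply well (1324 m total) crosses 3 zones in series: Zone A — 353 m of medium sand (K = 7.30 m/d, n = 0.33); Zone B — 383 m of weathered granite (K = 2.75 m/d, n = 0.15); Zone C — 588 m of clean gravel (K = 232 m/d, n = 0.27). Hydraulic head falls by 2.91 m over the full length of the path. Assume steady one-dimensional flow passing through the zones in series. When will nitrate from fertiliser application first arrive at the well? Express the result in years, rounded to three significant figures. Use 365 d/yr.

Continuity: the same q passes through each zone, so ΔH = q·Σ(L_j/K_j) — the zones act as resistances in series.
Σ(L/K) = 353/7.30 + 383/2.75 + 588/232 = 48.36 + 139.3 + 2.534 = 190.2 d
q = ΔH / Σ(L/K) = 2.91 / 190.2 = 0.01530 m/d (same in every zone)
Zone A: v = q/n = 0.01530/0.33 = 0.04637 m/d → t_A = 353/0.04637 = 7612 d
Zone B: v = q/n = 0.01530/0.15 = 0.1020 m/d → t_B = 383/0.1020 = 3754 d
Zone C: v = q/n = 0.01530/0.27 = 0.05668 m/d → t_C = 588/0.05668 = 10370 d
Total t = 7612 + 3754 + 10370 = 21740 d
   = 21740 / 365 = 59.6 yr

59.6 years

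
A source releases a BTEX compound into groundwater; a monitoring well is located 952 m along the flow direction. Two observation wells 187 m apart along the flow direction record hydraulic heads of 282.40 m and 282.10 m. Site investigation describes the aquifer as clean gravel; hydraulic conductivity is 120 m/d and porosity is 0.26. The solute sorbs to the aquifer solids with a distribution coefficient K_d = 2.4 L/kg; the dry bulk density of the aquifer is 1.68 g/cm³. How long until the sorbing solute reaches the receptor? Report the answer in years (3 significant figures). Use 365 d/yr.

Hydraulic gradient i = (282.40 − 282.10) / 187 = 0.30 / 187 = 0.001604
Specific discharge q = 120 × 0.001604 = 0.1925 m/d
Seepage velocity v = q / n = 0.1925 / 0.26 = 0.7404 m/d
Retardation R = 1 + ρ_b·K_d/n = 1 + 1.68×2.4/0.26 = 16.51
Contaminant velocity v_c = v/R = 0.7404/16.51 = 0.04485 m/d
t = L/v_c = 952/0.04485 = 21220 d
   = 21220/365 = 58.1 yr

58.1 years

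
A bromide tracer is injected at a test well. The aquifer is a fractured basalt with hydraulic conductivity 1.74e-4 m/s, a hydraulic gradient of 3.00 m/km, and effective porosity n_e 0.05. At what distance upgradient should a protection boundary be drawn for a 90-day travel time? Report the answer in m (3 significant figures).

81.2 m

K = 1.74e-4 m/s × 86400 s/d = 15.03 m/d
Specific discharge q = 15.03 × 0.0030 = 0.04510 m/d
Seepage velocity v = q / n = 0.04510 / 0.05 = 0.9020 m/d
L = v × T = 0.9020 × 90 = 81.18 m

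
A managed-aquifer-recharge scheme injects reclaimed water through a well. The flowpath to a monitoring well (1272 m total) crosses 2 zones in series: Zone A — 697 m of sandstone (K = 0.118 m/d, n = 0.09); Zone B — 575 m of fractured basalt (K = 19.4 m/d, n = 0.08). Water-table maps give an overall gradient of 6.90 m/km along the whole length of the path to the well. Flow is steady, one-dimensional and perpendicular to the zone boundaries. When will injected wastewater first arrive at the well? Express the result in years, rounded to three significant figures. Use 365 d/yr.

201 years

For zones in series the flux q is common to all zones; the equivalent conductivity is the harmonic (thickness-weighted) mean, K_eq = L_total / Σ(L_j/K_j).
Σ(L/K) = 697/0.118 + 575/19.4 = 5907 + 29.64 = 5936 d
K_eq = L_total / Σ(L/K) = 1272 / 5936 = 0.2143 m/d
q = K_eq · i = 0.2143 × 0.0069 = 0.001478 m/d (same in every zone)
Zone A: v = q/n = 0.001478/0.09 = 0.01643 m/d → t_A = 697/0.01643 = 42430 d
Zone B: v = q/n = 0.001478/0.08 = 0.01848 m/d → t_B = 575/0.01848 = 31110 d
Total t = 42430 + 31110 = 73540 d
   = 73540 / 365 = 201 yr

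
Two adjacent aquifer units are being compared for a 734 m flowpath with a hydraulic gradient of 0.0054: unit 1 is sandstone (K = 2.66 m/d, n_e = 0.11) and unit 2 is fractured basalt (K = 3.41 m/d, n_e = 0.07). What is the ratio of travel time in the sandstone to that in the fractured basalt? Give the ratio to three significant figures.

Unit 1 (sandstone): v = 2.66×0.0054/0.11 = 0.1306 m/d, t = 734/0.1306 = 5621 d
Unit 2 (fractured basalt): v = 3.41×0.0054/0.07 = 0.2631 m/d, t = 734/0.2631 = 2790 d
t(sandstone) / t(fractured basalt) = 5621/2790 = 2.01

2.01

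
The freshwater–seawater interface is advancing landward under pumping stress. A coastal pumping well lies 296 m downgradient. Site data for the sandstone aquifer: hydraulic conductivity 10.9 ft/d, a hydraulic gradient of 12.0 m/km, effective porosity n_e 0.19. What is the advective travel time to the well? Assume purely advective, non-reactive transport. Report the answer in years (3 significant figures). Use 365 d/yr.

K = 10.9 ft/d × 0.3048 = 3.322 m/d
Darcy flux q = K·i = 3.322 × 0.012 = 0.03987 m/d
v_s = q/n_e = 0.03987/0.19 = 0.2098 m/d
t = L / v = 296 / 0.2098 = 1411 d
   = 1411 / 365 = 3.86 yr

3.86 years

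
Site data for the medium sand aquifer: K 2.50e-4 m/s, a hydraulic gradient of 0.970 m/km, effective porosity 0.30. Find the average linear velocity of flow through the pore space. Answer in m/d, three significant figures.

0.0698 m/d

K = 2.50e-4 m/s × 86400 s/d = 21.60 m/d
q = Ki = 21.60 × 9.7e-4 = 0.02095 m/d
Average linear velocity = 0.02095 / 0.30 = 0.06984 m/d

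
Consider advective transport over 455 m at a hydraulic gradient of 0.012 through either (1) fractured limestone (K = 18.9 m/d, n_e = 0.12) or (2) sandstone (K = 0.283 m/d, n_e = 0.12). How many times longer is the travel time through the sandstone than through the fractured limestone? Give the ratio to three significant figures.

Unit 1 (fractured limestone): v = 18.9×0.012/0.12 = 1.890 m/d, t = 455/1.890 = 240.7 d
Unit 2 (sandstone): v = 0.283×0.012/0.12 = 0.02830 m/d, t = 455/0.02830 = 16080 d
t(sandstone) / t(fractured limestone) = 16080/240.7 = 66.8

66.8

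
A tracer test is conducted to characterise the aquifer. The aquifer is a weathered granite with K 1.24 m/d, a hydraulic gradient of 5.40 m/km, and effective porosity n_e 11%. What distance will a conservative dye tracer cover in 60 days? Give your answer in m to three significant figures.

3.65 m

Specific discharge q = 1.24 × 0.0054 = 0.006696 m/d
v = Ki/n = 1.24·0.0054/0.11 = 0.06087 m/d
L = v × T = 0.06087 × 60 = 3.652 m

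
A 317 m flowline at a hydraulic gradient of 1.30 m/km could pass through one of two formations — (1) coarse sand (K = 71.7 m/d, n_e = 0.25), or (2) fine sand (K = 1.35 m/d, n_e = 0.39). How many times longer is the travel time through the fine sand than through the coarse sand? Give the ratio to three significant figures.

82.9

Unit 1 (coarse sand): v = 71.7×0.0013/0.25 = 0.3728 m/d, t = 317/0.3728 = 850.2 d
Unit 2 (fine sand): v = 1.35×0.0013/0.39 = 0.004500 m/d, t = 317/0.004500 = 70440 d
t(fine sand) / t(coarse sand) = 70440/850.2 = 82.9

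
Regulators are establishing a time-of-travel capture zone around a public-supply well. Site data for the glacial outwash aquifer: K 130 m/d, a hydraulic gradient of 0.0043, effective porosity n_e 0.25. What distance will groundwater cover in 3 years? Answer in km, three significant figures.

2.45 km

Darcy flux q = K·i = 130 × 0.0043 = 0.5590 m/d
Average linear velocity = 0.5590 / 0.25 = 2.236 m/d
T = 3 yr × 365 = 1095 d
L = v × T = 2.236 × 1095 = 2448 m
   = 2.45 km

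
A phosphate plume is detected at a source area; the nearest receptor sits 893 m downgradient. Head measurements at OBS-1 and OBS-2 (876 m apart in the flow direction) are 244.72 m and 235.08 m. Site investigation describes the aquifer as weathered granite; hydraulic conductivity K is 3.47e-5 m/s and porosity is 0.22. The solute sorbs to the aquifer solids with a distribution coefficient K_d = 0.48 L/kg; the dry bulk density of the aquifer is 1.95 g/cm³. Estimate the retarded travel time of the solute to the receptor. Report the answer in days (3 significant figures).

31300 days

Hydraulic gradient i = (244.72 − 235.08) / 876 = 9.64 / 876 = 0.01100
K = 3.47e-5 m/s × 86400 s/d = 2.998 m/d
Specific discharge q = 2.998 × 0.01100 = 0.03299 m/d
v_s = q/n_e = 0.03299/0.22 = 0.1500 m/d
Retardation R = 1 + ρ_b·K_d/n = 1 + 1.95×0.48/0.22 = 5.255
Contaminant velocity v_c = v/R = 0.1500/5.255 = 0.02854 m/d
t = L/v_c = 893/0.02854 = 31290 d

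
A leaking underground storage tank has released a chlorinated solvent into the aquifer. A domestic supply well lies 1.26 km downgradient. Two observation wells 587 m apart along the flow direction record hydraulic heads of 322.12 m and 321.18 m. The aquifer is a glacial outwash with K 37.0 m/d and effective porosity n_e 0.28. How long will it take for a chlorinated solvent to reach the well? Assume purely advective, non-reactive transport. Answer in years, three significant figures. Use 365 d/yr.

16.3 years

Hydraulic gradient i = (322.12 − 321.18) / 587 = 0.94 / 587 = 0.001601
q = Ki = 37.0 × 0.001601 = 0.05925 m/d
Average linear velocity = 0.05925 / 0.28 = 0.2116 m/d
L = 1.26 km = 1260 m
t = L / v = 1260 / 0.2116 = 5954 d
   = 5954 / 365 = 16.3 yr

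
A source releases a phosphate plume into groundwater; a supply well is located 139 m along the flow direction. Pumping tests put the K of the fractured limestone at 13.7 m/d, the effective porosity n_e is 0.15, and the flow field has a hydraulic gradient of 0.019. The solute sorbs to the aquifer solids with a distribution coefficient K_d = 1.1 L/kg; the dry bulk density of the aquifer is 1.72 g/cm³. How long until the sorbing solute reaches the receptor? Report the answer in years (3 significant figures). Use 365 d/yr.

q = Ki = 13.7 × 0.019 = 0.2603 m/d
Seepage velocity v = q / n = 0.2603 / 0.15 = 1.735 m/d
Retardation R = 1 + ρ_b·K_d/n = 1 + 1.72×1.1/0.15 = 13.61
Contaminant velocity v_c = v/R = 1.735/13.61 = 0.1275 m/d
t = L/v_c = 139/0.1275 = 1090 d
   = 1090/365 = 2.99 yr

2.99 years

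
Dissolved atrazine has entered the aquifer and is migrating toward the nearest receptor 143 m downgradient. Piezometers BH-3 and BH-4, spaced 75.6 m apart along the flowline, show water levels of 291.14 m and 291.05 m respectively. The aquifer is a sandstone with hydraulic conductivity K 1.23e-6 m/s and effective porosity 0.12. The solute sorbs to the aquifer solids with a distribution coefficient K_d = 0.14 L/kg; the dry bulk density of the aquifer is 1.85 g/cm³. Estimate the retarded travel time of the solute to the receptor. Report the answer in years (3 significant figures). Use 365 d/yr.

1170 years

Hydraulic gradient i = (291.14 − 291.05) / 75.6 = 0.09 / 75.6 = 0.001190
K = 1.23e-6 m/s × 86400 s/d = 0.1063 m/d
Darcy flux q = K·i = 0.1063 × 0.001190 = 1.265e-4 m/d
v = Ki/n = 0.1063·0.001190/0.12 = 0.001054 m/d
Retardation R = 1 + ρ_b·K_d/n = 1 + 1.85×0.14/0.12 = 3.158
Contaminant velocity v_c = v/R = 0.001054/3.158 = 3.338e-4 m/d
t = L/v_c = 143/3.338e-4 = 428400 d
   = 428400/365 = 1170 yr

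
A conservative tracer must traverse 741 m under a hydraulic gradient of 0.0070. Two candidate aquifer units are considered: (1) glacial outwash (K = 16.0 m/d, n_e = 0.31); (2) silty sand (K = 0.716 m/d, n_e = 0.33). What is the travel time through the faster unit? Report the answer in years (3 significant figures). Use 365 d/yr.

5.62 years

Unit 1 (glacial outwash): v = 16.0×0.0070/0.31 = 0.3613 m/d, t = 741/0.3613 = 2051 d
Unit 2 (silty sand): v = 0.716×0.0070/0.33 = 0.01519 m/d, t = 741/0.01519 = 48790 d
Faster: 2051 d / 365 = 5.62 yr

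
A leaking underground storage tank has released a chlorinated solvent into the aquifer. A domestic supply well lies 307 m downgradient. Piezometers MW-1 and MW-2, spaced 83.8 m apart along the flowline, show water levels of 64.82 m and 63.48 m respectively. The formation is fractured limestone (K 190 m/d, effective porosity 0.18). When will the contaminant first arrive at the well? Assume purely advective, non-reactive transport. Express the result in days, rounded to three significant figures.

Hydraulic gradient i = (64.82 − 63.48) / 83.8 = 1.34 / 83.8 = 0.01599
q = Ki = 190 × 0.01599 = 3.038 m/d
Seepage velocity v = q / n = 3.038 / 0.18 = 16.88 m/d
t = L / v = 307 / 16.88 = 18.19 d

18.2 days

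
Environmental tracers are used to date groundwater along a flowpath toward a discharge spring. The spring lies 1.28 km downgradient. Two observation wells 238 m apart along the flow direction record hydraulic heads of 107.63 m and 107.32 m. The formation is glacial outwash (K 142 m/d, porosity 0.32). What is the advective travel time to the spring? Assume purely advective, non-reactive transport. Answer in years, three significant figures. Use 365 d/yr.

Hydraulic gradient i = (107.63 − 107.32) / 238 = 0.31 / 238 = 0.001303
Specific discharge q = 142 × 0.001303 = 0.1850 m/d
v_s = q/n_e = 0.1850/0.32 = 0.5780 m/d
L = 1.28 km = 1280 m
t = L / v = 1280 / 0.5780 = 2215 d
   = 2215 / 365 = 6.07 yr

6.07 years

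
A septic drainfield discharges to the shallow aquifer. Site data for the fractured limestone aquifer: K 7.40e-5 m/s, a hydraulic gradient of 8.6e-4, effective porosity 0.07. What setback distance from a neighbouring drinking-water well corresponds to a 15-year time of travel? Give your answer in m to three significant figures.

K = 7.40e-5 m/s × 86400 s/d = 6.394 m/d
q = Ki = 6.394 × 8.6e-4 = 0.005498 m/d
v_s = q/n_e = 0.005498/0.07 = 0.07855 m/d
T = 15 yr × 365 = 5475 d
L = v × T = 0.07855 × 5475 = 430.1 m

430 m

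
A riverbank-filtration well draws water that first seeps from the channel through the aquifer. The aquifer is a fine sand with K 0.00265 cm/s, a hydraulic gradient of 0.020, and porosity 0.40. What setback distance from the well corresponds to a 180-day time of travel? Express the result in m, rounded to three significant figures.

K = 0.00265 cm/s × 864 = 2.290 m/d
Specific discharge q = 2.290 × 0.020 = 0.04579 m/d
Average linear velocity = 0.04579 / 0.40 = 0.1145 m/d
L = v × T = 0.1145 × 180 = 20.61 m

20.6 m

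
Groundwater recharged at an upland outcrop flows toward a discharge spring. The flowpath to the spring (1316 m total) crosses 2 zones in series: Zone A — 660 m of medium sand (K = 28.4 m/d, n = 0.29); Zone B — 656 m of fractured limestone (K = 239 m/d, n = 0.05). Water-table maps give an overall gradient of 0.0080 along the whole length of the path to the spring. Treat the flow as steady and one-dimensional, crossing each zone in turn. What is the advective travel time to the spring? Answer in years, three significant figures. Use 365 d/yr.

1.52 years

Continuity: the same q passes through each zone, so ΔH = q·Σ(L_j/K_j) — the zones act as resistances in series.
Σ(L/K) = 660/28.4 + 656/239 = 23.24 + 2.745 = 25.98 d
K_eq = L_total / Σ(L/K) = 1316 / 25.98 = 50.65 m/d
q = K_eq · i = 50.65 × 0.0080 = 0.4052 m/d (same in every zone)
Zone A: v = q/n = 0.4052/0.29 = 1.397 m/d → t_A = 660/1.397 = 472.4 d
Zone B: v = q/n = 0.4052/0.05 = 8.103 m/d → t_B = 656/8.103 = 80.95 d
Total t = 472.4 + 80.95 = 553.3 d
   = 553.3 / 365 = 1.52 yr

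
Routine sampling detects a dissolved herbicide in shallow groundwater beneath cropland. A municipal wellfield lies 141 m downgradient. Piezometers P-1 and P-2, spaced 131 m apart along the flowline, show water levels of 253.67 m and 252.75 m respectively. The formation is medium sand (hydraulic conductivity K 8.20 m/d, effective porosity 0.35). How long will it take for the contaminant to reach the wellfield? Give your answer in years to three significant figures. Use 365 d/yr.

2.35 years

Hydraulic gradient i = (253.67 − 252.75) / 131 = 0.92 / 131 = 0.007023
Specific discharge q = 8.20 × 0.007023 = 0.05759 m/d
Average linear velocity = 0.05759 / 0.35 = 0.1645 m/d
t = L / v = 141 / 0.1645 = 857.0 d
   = 857.0 / 365 = 2.35 yr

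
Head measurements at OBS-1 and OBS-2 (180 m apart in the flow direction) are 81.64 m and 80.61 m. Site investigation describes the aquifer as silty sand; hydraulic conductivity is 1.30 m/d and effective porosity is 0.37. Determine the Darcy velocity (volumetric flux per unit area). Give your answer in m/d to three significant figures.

0.00744 m/d

Hydraulic gradient i = (81.64 − 80.61) / 180 = 1.03 / 180 = 0.005722
q = Ki = 1.30 × 0.005722 = 0.007439 m/d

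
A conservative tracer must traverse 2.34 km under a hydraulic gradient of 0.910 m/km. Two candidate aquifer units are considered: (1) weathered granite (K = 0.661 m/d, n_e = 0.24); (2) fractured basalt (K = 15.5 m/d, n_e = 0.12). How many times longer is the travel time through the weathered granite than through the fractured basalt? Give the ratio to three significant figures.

46.9

Unit 1 (weathered granite): v = 0.661×9.1e-4/0.24 = 0.002506 m/d, t = 2340/0.002506 = 933700 d
Unit 2 (fractured basalt): v = 15.5×9.1e-4/0.12 = 0.1175 m/d, t = 2340/0.1175 = 19910 d
t(weathered granite) / t(fractured basalt) = 933700/19910 = 46.9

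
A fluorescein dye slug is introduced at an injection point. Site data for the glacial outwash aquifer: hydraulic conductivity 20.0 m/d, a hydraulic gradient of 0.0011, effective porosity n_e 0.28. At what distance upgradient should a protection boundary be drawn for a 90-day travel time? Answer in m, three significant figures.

q = Ki = 20.0 × 0.0011 = 0.02200 m/d
Seepage velocity v = q / n = 0.02200 / 0.28 = 0.07857 m/d
L = v × T = 0.07857 × 90 = 7.071 m

7.07 m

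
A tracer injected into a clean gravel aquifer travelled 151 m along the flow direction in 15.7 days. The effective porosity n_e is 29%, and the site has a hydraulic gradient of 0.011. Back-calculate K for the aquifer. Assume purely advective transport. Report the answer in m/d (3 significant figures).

v = L / t = 151 / 15.7 = 9.618 m/d
K = v · n / i = 9.618 × 0.29 / 0.011 = 254 m/d

254 m/d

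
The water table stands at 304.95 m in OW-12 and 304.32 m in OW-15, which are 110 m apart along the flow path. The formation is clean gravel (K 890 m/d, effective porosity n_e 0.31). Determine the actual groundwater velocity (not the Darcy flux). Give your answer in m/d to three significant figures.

16.4 m/d

Hydraulic gradient i = (304.95 − 304.32) / 110 = 0.63 / 110 = 0.005727
q = Ki = 890 × 0.005727 = 5.097 m/d
v_s = q/n_e = 5.097/0.31 = 16.44 m/d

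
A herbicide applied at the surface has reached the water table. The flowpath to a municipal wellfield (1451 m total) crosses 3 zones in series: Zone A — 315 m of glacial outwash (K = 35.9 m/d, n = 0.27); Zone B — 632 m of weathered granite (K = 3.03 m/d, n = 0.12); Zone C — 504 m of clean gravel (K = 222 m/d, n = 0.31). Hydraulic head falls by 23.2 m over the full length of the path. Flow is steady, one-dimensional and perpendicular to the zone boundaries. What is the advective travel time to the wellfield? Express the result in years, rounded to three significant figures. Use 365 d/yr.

8.23 years

Steady 1-D flow in series ⇒ the Darcy flux q is identical in every zone and the zone head losses add (resistances L/K in series).
Σ(L/K) = 315/35.9 + 632/3.03 + 504/222 = 8.774 + 208.6 + 2.270 = 219.6 d
q = ΔH / Σ(L/K) = 23.2 / 219.6 = 0.1056 m/d (same in every zone)
Zone A: v = q/n = 0.1056/0.27 = 0.3912 m/d → t_A = 315/0.3912 = 805.1 d
Zone B: v = q/n = 0.1056/0.12 = 0.8803 m/d → t_B = 632/0.8803 = 717.9 d
Zone C: v = q/n = 0.1056/0.31 = 0.3408 m/d → t_C = 504/0.3408 = 1479 d
Total t = 805.1 + 717.9 + 1479 = 3002 d
   = 3002 / 365 = 8.23 yr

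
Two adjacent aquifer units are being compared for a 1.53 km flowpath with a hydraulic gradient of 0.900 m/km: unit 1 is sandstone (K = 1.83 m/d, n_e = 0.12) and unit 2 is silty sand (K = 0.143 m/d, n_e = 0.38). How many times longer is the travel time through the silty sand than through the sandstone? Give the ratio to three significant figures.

40.5

Unit 1 (sandstone): v = 1.83×9.0e-4/0.12 = 0.01373 m/d, t = 1530/0.01373 = 111500 d
Unit 2 (silty sand): v = 0.143×9.0e-4/0.38 = 3.387e-4 m/d, t = 1530/3.387e-4 = 4.517e6 d
t(silty sand) / t(sandstone) = 4.517e6/111500 = 40.5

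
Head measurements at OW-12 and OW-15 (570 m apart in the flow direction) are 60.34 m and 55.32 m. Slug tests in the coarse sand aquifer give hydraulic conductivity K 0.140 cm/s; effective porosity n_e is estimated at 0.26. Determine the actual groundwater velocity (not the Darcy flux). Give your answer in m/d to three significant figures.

Hydraulic gradient i = (60.34 − 55.32) / 570 = 5.02 / 570 = 0.008807
K = 0.140 cm/s × 864 = 121.0 m/d
Darcy flux q = K·i = 121.0 × 0.008807 = 1.065 m/d
v_s = q/n_e = 1.065/0.26 = 4.097 m/d

4.10 m/d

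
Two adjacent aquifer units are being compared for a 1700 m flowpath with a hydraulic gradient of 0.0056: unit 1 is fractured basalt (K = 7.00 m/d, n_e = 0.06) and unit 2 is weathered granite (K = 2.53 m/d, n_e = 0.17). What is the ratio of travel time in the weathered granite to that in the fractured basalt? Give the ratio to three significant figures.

Unit 1 (fractured basalt): v = 7.00×0.0056/0.06 = 0.6533 m/d, t = 1700/0.6533 = 2602 d
Unit 2 (weathered granite): v = 2.53×0.0056/0.17 = 0.08334 m/d, t = 1700/0.08334 = 20400 d
t(weathered granite) / t(fractured basalt) = 20400/2602 = 7.84

7.84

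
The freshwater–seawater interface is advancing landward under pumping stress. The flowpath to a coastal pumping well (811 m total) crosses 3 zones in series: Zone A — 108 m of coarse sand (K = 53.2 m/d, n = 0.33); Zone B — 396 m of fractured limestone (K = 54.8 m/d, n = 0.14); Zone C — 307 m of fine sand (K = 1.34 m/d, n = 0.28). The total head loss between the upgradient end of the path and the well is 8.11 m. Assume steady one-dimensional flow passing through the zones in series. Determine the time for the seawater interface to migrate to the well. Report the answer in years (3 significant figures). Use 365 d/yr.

14.3 years

Continuity: the same q passes through each zone, so ΔH = q·Σ(L_j/K_j) — the zones act as resistances in series.
Σ(L/K) = 108/53.2 + 396/54.8 + 307/1.34 = 2.030 + 7.226 + 229.1 = 238.4 d
q = ΔH / Σ(L/K) = 8.11 / 238.4 = 0.03402 m/d (same in every zone)
Zone A: v = q/n = 0.03402/0.33 = 0.1031 m/d → t_A = 108/0.1031 = 1047 d
Zone B: v = q/n = 0.03402/0.14 = 0.2430 m/d → t_B = 396/0.2430 = 1629 d
Zone C: v = q/n = 0.03402/0.28 = 0.1215 m/d → t_C = 307/0.1215 = 2526 d
Total t = 1047 + 1629 + 2526 = 5203 d
   = 5203 / 365 = 14.3 yr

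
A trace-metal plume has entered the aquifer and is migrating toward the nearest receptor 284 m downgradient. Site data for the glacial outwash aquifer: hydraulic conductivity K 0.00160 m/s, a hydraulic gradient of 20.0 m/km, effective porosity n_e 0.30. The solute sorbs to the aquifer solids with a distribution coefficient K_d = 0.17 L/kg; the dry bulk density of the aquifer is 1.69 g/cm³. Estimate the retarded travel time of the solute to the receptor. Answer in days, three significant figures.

60.3 days

K = 0.00160 m/s × 86400 s/d = 138.2 m/d
q = Ki = 138.2 × 0.020 = 2.765 m/d
Average linear velocity = 2.765 / 0.30 = 9.216 m/d
Retardation R = 1 + ρ_b·K_d/n = 1 + 1.69×0.17/0.30 = 1.958
Contaminant velocity v_c = v/R = 9.216/1.958 = 4.708 m/d
t = L/v_c = 284/4.708 = 60.33 d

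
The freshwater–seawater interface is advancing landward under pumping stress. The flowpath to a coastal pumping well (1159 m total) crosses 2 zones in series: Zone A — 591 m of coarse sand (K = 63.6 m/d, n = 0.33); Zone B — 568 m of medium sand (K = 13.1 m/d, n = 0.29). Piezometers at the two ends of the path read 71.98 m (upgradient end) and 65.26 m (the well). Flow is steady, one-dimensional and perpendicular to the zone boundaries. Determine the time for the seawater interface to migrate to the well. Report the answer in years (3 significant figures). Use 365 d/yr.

Total head drop ΔH = 71.98 − 65.26 = 6.72 m
Steady 1-D flow in series ⇒ the Darcy flux q is identical in every zone and the zone head losses add (resistances L/K in series).
Σ(L/K) = 591/63.6 + 568/13.1 = 9.292 + 43.36 = 52.65 d
q = ΔH / Σ(L/K) = 6.72 / 52.65 = 0.1276 m/d (same in every zone)
Zone A: v = q/n = 0.1276/0.33 = 0.3868 m/d → t_A = 591/0.3868 = 1528 d
Zone B: v = q/n = 0.1276/0.29 = 0.4401 m/d → t_B = 568/0.4401 = 1291 d
Total t = 1528 + 1291 = 2819 d
   = 2819 / 365 = 7.72 yr

7.72 years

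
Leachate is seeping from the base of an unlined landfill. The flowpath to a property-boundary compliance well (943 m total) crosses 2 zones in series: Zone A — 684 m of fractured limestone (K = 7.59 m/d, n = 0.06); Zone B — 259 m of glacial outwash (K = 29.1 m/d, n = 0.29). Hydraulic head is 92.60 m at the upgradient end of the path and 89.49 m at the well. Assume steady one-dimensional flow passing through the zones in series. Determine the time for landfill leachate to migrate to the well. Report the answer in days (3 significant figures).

3700 days

Total head drop ΔH = 92.60 − 89.49 = 3.11 m
Continuity: the same q passes through each zone, so ΔH = q·Σ(L_j/K_j) — the zones act as resistances in series.
Σ(L/K) = 684/7.59 + 259/29.1 = 90.12 + 8.900 = 99.02 d
q = ΔH / Σ(L/K) = 3.11 / 99.02 = 0.03141 m/d (same in every zone)
Zone A: v = q/n = 0.03141/0.06 = 0.5235 m/d → t_A = 684/0.5235 = 1307 d
Zone B: v = q/n = 0.03141/0.29 = 0.1083 m/d → t_B = 259/0.1083 = 2391 d
Total t = 1307 + 2391 = 3698 d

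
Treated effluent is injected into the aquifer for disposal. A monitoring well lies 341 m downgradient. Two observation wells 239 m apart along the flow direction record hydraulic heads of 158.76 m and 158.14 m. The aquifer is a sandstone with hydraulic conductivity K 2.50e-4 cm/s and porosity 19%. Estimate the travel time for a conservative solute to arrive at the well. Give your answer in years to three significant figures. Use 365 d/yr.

Hydraulic gradient i = (158.76 − 158.14) / 239 = 0.62 / 239 = 0.002594
K = 2.50e-4 cm/s × 864 = 0.2160 m/d
q = Ki = 0.2160 × 0.002594 = 5.603e-4 m/d
v = Ki/n = 0.2160·0.002594/0.19 = 0.002949 m/d
t = L / v = 341 / 0.002949 = 115600 d
   = 115600 / 365 = 317 yr

317 years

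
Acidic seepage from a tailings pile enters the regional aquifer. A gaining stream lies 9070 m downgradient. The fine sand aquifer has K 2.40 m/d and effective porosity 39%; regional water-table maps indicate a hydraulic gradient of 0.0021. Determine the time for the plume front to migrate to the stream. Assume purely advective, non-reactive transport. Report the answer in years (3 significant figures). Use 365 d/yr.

1920 years

q = Ki = 2.40 × 0.0021 = 0.005040 m/d
Average linear velocity = 0.005040 / 0.39 = 0.01292 m/d
t = L / v = 9070 / 0.01292 = 701800 d
   = 701800 / 365 = 1920 yr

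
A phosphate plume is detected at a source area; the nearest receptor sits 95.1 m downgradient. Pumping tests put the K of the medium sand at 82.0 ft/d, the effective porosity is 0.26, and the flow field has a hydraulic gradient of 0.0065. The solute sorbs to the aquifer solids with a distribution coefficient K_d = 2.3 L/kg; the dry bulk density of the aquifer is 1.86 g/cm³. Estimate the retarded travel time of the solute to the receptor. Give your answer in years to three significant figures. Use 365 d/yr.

7.28 years

K = 82.0 ft/d × 0.3048 = 24.99 m/d
q = Ki = 24.99 × 0.0065 = 0.1625 m/d
v = Ki/n = 24.99·0.0065/0.26 = 0.6248 m/d
Retardation R = 1 + ρ_b·K_d/n = 1 + 1.86×2.3/0.26 = 17.45
Contaminant velocity v_c = v/R = 0.6248/17.45 = 0.03580 m/d
t = L/v_c = 95.1/0.03580 = 2656 d
   = 2656/365 = 7.28 yr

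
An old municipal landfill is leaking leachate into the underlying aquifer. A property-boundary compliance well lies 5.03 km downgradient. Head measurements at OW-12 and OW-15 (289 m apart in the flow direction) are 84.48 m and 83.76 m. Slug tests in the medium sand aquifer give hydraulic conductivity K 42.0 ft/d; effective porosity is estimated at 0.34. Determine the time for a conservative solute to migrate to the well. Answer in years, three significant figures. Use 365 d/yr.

147 years

Hydraulic gradient i = (84.48 − 83.76) / 289 = 0.72 / 289 = 0.002491
K = 42.0 ft/d × 0.3048 = 12.80 m/d
Specific discharge q = 12.80 × 0.002491 = 0.03189 m/d
Seepage velocity v = q / n = 0.03189 / 0.34 = 0.09380 m/d
L = 5.03 km = 5030 m
t = L / v = 5030 / 0.09380 = 53620 d
   = 53620 / 365 = 147 yr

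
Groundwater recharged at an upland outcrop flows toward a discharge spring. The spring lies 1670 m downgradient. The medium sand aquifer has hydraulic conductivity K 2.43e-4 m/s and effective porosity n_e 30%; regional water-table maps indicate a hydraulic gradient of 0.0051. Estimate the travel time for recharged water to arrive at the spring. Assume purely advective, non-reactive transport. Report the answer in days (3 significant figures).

K = 2.43e-4 m/s × 86400 s/d = 21.00 m/d
Specific discharge q = 21.00 × 0.0051 = 0.1071 m/d
Average linear velocity = 0.1071 / 0.30 = 0.3569 m/d
t = L / v = 1670 / 0.3569 = 4679 d

4680 days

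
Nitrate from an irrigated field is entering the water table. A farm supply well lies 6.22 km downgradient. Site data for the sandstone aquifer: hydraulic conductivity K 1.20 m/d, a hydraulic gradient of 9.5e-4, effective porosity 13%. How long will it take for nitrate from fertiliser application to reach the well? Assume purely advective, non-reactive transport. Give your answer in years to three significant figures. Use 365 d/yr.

Darcy flux q = K·i = 1.20 × 9.5e-4 = 0.001140 m/d
Average linear velocity = 0.001140 / 0.13 = 0.008769 m/d
L = 6.22 km = 6220 m
t = L / v = 6220 / 0.008769 = 709300 d
   = 709300 / 365 = 1940 yr

1940 years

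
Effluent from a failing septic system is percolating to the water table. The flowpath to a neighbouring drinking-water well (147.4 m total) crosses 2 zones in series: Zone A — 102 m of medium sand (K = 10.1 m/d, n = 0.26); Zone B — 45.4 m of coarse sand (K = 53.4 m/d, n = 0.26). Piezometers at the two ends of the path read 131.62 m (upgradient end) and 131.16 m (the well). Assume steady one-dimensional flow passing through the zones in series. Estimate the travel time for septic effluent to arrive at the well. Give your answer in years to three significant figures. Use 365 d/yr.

2.50 years

Total head drop ΔH = 131.62 − 131.16 = 0.46 m
Continuity: the same q passes through each zone, so ΔH = q·Σ(L_j/K_j) — the zones act as resistances in series.
Σ(L/K) = 102/10.1 + 45.4/53.4 = 10.10 + 0.8502 = 10.95 d
q = ΔH / Σ(L/K) = 0.46 / 10.95 = 0.04201 m/d (same in every zone)
Zone A: v = q/n = 0.04201/0.26 = 0.1616 m/d → t_A = 102/0.1616 = 631.2 d
Zone B: v = q/n = 0.04201/0.26 = 0.1616 m/d → t_B = 45.4/0.1616 = 281.0 d
Total t = 631.2 + 281.0 = 912.2 d
   = 912.2 / 365 = 2.50 yr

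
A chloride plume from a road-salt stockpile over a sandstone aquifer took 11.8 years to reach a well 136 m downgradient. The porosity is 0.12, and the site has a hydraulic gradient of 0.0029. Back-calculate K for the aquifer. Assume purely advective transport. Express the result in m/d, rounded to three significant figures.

1.31 m/d

t = 11.8 years = 4307 d
v = L / t = 136 / 4307 = 0.03158 m/d
K = v · n / i = 0.03158 × 0.12 / 0.0029 = 1.31 m/d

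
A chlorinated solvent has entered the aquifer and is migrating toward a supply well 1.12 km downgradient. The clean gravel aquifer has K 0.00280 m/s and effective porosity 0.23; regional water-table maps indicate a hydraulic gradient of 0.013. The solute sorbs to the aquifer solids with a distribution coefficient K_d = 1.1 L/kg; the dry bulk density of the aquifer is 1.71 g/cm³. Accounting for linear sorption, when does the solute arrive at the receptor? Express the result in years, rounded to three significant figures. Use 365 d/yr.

2.06 years

K = 0.00280 m/s × 86400 s/d = 241.9 m/d
Specific discharge q = 241.9 × 0.013 = 3.145 m/d
v = Ki/n = 241.9·0.013/0.23 = 13.67 m/d
Retardation R = 1 + ρ_b·K_d/n = 1 + 1.71×1.1/0.23 = 9.178
Contaminant velocity v_c = v/R = 13.67/9.178 = 1.490 m/d
L = 1.12 km = 1120 m
t = L/v_c = 1120/1.490 = 751.8 d
   = 751.8/365 = 2.06 yr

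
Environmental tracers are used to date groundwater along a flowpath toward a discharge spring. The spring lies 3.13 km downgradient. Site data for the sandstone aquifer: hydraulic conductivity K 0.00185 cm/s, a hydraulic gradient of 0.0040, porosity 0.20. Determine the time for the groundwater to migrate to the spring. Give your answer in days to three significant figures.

K = 0.00185 cm/s × 864 = 1.598 m/d
Darcy flux q = K·i = 1.598 × 0.0040 = 0.006394 m/d
v_s = q/n_e = 0.006394/0.20 = 0.03197 m/d
L = 3.13 km = 3130 m
t = L / v = 3130 / 0.03197 = 97910 d

97900 days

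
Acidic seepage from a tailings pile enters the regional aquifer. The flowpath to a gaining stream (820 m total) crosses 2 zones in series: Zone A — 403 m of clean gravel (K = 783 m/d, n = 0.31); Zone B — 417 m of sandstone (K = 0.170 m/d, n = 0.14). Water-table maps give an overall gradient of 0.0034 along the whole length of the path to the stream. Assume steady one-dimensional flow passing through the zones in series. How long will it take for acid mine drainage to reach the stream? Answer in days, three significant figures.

Steady 1-D flow in series ⇒ the Darcy flux q is identical in every zone and the zone head losses add (resistances L/K in series).
Σ(L/K) = 403/783 + 417/0.170 = 0.5147 + 2453 = 2453 d
K_eq = L_total / Σ(L/K) = 820 / 2453 = 0.3342 m/d
q = K_eq · i = 0.3342 × 0.0034 = 0.001136 m/d (same in every zone)
Zone A: v = q/n = 0.001136/0.31 = 0.003666 m/d → t_A = 403/0.003666 = 109900 d
Zone B: v = q/n = 0.001136/0.14 = 0.008117 m/d → t_B = 417/0.008117 = 51370 d
Total t = 109900 + 51370 = 161300 d

161000 days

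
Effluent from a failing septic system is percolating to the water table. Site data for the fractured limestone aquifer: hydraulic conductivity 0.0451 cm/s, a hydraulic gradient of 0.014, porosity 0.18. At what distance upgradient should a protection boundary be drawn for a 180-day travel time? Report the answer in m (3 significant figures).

K = 0.0451 cm/s × 864 = 38.97 m/d
q = Ki = 38.97 × 0.014 = 0.5455 m/d
v_s = q/n_e = 0.5455/0.18 = 3.031 m/d
L = v × T = 3.031 × 180 = 545.5 m

546 m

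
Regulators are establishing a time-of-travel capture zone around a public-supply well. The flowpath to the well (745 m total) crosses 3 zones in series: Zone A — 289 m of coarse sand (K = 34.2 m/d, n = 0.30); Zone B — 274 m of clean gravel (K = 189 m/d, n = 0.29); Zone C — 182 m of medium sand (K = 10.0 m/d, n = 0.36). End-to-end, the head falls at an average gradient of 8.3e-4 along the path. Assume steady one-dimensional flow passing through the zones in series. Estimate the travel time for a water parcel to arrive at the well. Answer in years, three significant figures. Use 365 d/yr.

Continuity: the same q passes through each zone, so ΔH = q·Σ(L_j/K_j) — the zones act as resistances in series.
Σ(L/K) = 289/34.2 + 274/189 + 182/10.0 = 8.450 + 1.450 + 18.20 = 28.10 d
K_eq = L_total / Σ(L/K) = 745 / 28.10 = 26.51 m/d
q = K_eq · i = 26.51 × 8.3e-4 = 0.02201 m/d (same in every zone)
Zone A: v = q/n = 0.02201/0.30 = 0.07335 m/d → t_A = 289/0.07335 = 3940 d
Zone B: v = q/n = 0.02201/0.29 = 0.07588 m/d → t_B = 274/0.07588 = 3611 d
Zone C: v = q/n = 0.02201/0.36 = 0.06113 m/d → t_C = 182/0.06113 = 2977 d
Total t = 3940 + 3611 + 2977 = 10530 d
   = 10530 / 365 = 28.8 yr

28.8 years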